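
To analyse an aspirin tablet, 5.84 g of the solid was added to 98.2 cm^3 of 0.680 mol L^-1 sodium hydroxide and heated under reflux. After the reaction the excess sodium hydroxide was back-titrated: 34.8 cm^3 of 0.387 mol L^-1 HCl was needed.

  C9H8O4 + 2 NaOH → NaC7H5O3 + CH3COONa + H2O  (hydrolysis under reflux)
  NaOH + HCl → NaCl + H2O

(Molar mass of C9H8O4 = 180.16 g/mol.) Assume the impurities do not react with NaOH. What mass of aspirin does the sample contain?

4.80 g

n(NaOH) added = 0.0982 × 0.680 = 0.0668 mol
n(HCl) used in back-titration = 0.0348 × 0.387 = 0.0135 mol
n(NaOH) left over = 0.0135 mol (1:1 ratio)
n(NaOH) consumed by analyte = 0.0668 − 0.0135 = 0.0533 mol
From the 1:2 ratio, n(C9H8O4) = 1/2 × 0.0533 = 0.0267 mol
mass of C9H8O4 = 0.0267 × 180.16 = 4.80 g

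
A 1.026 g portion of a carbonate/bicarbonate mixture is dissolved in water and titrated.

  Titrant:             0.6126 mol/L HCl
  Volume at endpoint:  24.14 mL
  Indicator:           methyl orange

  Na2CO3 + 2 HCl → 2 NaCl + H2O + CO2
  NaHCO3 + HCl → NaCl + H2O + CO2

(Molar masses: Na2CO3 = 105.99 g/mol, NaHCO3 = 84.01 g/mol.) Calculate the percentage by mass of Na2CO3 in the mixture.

36.03 %

n(HCl) = 0.02414 × 0.6126 = 0.01479 mol
Let x = n(Na2CO3), y = n(NaHCO3).
Titrant: 2x + 1y = 0.01479;  mass: 105.99x + 84.01y = 1.026
Solving, x = 3.488 × 10^-3 mol, y = 7.812 × 10^-3 mol
mass of Na2CO3 = 3.488 × 10^-3 × 105.99 = 0.3697 g
% Na2CO3 = 0.3697 / 1.026 × 100 = 36.03 %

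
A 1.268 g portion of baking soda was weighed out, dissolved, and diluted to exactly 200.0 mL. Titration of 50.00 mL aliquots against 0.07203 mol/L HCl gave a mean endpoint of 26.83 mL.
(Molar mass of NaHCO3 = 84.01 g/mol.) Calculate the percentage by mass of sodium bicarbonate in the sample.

51.22 %

NaHCO3 + HCl → NaCl + H2O + CO2
n(HCl) per titration = 0.02683 × 0.07203 = 1.933 × 10^-3 mol
n(NaHCO3) in each aliquot = 1.933 × 10^-3 mol (1:1 ratio)
n(NaHCO3) in the whole flask = 1.933 × 10^-3 × 200.0/50.00 = 7.730 × 10^-3 mol
mass of NaHCO3 = 7.730 × 10^-3 × 84.01 = 0.6494 g
% NaHCO3 = 0.6494 / 1.268 × 100 = 51.22 %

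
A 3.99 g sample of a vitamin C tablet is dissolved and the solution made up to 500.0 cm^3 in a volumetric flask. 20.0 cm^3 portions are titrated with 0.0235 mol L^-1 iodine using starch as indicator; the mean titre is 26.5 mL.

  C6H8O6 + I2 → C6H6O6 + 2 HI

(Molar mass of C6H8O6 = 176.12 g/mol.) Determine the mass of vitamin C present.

n(I2) per titration = 0.0265 × 0.0235 = 6.23 × 10^-4 mol
n(C6H8O6) in each aliquot = 6.23 × 10^-4 mol (1:1 ratio)
n(C6H8O6) in the whole flask = 6.23 × 10^-4 × 500.0/20.0 = 0.0156 mol
mass of C6H8O6 = 0.0156 × 176.12 = 2.74 g

2.74 g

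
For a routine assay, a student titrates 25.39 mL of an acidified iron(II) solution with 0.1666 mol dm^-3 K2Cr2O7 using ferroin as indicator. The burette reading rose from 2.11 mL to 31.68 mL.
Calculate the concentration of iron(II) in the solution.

Cr2O7^2- + 6 Fe^2+ + 14 H^+ → 2 Cr^3+ + 6 Fe^3+ + 7 H2O
n(K2Cr2O7) = 0.02957 L × 0.1666 mol/L = 4.926 × 10^-3 mol
From the 6:1 mole ratio, n(Fe2+) = 6/1 × 4.926 × 10^-3 = 0.02956 mol
[Fe2+] = 0.02956 mol / 0.02539 L = 1.164 mol/L

1.164 mol/L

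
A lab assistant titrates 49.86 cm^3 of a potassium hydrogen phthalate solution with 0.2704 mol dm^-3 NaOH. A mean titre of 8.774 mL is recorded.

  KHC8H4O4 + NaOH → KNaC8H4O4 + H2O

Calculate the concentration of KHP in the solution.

n(NaOH) = 0.008774 L × 0.2704 mol/L = 2.372 × 10^-3 mol
n(KHC8H4O4) = 2.372 × 10^-3 mol (1:1 mole ratio)
[KHC8H4O4] = 2.372 × 10^-3 mol / 0.04986 L = 0.04758 mol/L

0.04758 mol/L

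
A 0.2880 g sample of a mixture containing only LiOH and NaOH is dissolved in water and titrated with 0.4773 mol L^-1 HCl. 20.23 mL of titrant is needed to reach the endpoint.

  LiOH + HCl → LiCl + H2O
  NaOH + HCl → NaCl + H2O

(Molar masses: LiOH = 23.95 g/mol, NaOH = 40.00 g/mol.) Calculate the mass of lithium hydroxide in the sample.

n(HCl) = 0.02023 × 0.4773 = 9.656 × 10^-3 mol
Let x = n(LiOH), y = n(NaOH).
Titrant: 1x + 1y = 9.656 × 10^-3;  mass: 23.95x + 40.00y = 0.2880
Solving, x = 6.120 × 10^-3 mol, y = 3.535 × 10^-3 mol
mass of LiOH = 6.120 × 10^-3 × 23.95 = 0.1466 g

0.1466 g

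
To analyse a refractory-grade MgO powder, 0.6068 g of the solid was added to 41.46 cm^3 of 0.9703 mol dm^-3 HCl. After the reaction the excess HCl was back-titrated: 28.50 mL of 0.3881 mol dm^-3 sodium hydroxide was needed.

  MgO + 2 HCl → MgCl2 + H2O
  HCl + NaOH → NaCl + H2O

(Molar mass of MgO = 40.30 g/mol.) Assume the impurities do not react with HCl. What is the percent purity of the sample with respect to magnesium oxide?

n(HCl) added = 0.04146 × 0.9703 = 0.04023 mol
n(NaOH) used in back-titration = 0.02850 × 0.3881 = 0.01106 mol
n(HCl) left over = 0.01106 mol (1:1 ratio)
n(HCl) consumed by analyte = 0.04023 − 0.01106 = 0.02917 mol
From the 1:2 ratio, n(MgO) = 1/2 × 0.02917 = 0.01458 mol
mass of MgO = 0.01458 × 40.30 = 0.5877 g
% MgO = 0.5877 / 0.6068 × 100 = 96.86 %

96.86 %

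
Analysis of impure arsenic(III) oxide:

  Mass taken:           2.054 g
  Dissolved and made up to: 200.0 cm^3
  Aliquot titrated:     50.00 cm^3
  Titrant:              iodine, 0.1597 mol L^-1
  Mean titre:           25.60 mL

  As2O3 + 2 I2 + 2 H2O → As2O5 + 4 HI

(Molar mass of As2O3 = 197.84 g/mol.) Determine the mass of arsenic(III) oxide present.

n(I2) per titration = 0.02560 × 0.1597 = 4.088 × 10^-3 mol
From the 1:2 ratio, n(As2O3) in each aliquot = 1/2 × 4.088 × 10^-3 = 2.044 × 10^-3 mol
n(As2O3) in the whole flask = 2.044 × 10^-3 × 200.0/50.00 = 8.177 × 10^-3 mol
mass of As2O3 = 8.177 × 10^-3 × 197.84 = 1.618 g

1.618 g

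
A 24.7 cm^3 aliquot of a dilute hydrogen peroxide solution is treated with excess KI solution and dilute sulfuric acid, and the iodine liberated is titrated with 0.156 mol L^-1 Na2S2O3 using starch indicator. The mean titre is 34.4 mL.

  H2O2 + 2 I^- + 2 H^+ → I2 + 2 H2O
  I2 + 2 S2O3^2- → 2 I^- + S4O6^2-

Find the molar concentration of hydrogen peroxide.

0.109 mol/L

n(S2O3^2-) = 0.0344 × 0.156 = 5.37 × 10^-3 mol
n(I2) = n(S2O3^2-)/2 = 2.68 × 10^-3 mol
n(H2O2) in the aliquot = 2.68 × 10^-3 mol (1:1 ratio)
[H2O2] = 2.68 × 10^-3 / 0.0247 = 0.109 mol/L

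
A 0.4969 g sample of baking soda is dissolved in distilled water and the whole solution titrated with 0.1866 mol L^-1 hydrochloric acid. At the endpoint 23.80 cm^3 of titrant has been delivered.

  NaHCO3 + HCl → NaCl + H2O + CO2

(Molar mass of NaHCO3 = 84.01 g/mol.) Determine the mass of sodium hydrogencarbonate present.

n(HCl) = 0.02380 L × 0.1866 mol/L = 4.441 × 10^-3 mol
n(NaHCO3) = 4.441 × 10^-3 mol (1:1 ratio)
mass of NaHCO3 = 4.441 × 10^-3 × 84.01 g/mol = 0.3731 g

0.3731 g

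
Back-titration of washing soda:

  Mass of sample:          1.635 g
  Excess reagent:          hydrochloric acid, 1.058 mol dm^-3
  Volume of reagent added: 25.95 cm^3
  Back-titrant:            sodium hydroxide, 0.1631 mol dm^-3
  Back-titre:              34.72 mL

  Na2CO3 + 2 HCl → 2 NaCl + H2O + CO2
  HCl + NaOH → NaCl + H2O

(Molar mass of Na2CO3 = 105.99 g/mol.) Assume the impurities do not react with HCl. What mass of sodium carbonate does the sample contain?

1.155 g

n(HCl) added = 0.02595 × 1.058 = 0.02746 mol
n(NaOH) used in back-titration = 0.03472 × 0.1631 = 5.663 × 10^-3 mol
n(HCl) left over = 5.663 × 10^-3 mol (1:1 ratio)
n(HCl) consumed by analyte = 0.02746 − 5.663 × 10^-3 = 0.02179 mol
From the 1:2 ratio, n(Na2CO3) = 1/2 × 0.02179 = 0.01090 mol
mass of Na2CO3 = 0.01090 × 105.99 = 1.155 g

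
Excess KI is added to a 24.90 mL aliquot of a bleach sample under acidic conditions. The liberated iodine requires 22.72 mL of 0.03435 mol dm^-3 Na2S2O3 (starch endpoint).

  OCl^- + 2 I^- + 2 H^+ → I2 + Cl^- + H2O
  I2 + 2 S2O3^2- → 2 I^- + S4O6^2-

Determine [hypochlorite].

0.01567 mol/L

n(S2O3^2-) = 0.02272 × 0.03435 = 7.804 × 10^-4 mol
n(I2) = n(S2O3^2-)/2 = 3.902 × 10^-4 mol
n(OCl^-) in the aliquot = 3.902 × 10^-4 mol (1:1 ratio)
[OCl^-] = 3.902 × 10^-4 / 0.02490 = 0.01567 mol/L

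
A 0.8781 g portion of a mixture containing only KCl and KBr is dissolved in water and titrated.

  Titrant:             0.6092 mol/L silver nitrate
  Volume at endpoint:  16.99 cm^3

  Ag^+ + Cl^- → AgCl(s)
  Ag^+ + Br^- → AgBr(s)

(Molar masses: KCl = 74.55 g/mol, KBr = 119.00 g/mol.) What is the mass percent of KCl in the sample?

67.53 %

n(AgNO3) = 0.01699 × 0.6092 = 0.01035 mol
Let x = n(KCl), y = n(KBr).
Titrant: 1x + 1y = 0.01035;  mass: 74.55x + 119.00y = 0.8781
Solving, x = 7.955 × 10^-3 mol, y = 2.396 × 10^-3 mol
mass of KCl = 7.955 × 10^-3 × 74.55 = 0.5930 g
% KCl = 0.5930 / 0.8781 × 100 = 67.53 %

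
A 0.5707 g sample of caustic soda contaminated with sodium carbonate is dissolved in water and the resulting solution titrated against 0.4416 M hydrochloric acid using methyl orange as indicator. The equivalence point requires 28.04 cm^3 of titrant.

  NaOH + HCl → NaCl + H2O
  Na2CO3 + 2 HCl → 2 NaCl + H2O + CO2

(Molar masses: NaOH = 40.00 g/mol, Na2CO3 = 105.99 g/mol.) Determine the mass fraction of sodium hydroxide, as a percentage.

n(HCl) = 0.02804 × 0.4416 = 0.01238 mol
Let x = n(NaOH), y = n(Na2CO3).
Titrant: 1x + 2y = 0.01238;  mass: 40.00x + 105.99y = 0.5707
Solving, x = 6.580 × 10^-3 mol, y = 2.901 × 10^-3 mol
mass of NaOH = 6.580 × 10^-3 × 40.00 = 0.2632 g
% NaOH = 0.2632 / 0.5707 × 100 = 46.12 %

46.12 %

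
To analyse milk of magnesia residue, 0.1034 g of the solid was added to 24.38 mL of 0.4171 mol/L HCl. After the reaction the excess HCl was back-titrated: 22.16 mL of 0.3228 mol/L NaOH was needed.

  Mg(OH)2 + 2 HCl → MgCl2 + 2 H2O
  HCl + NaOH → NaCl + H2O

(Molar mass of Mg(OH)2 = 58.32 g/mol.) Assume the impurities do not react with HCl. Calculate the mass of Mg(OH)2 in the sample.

n(HCl) added = 0.02438 × 0.4171 = 0.01017 mol
n(NaOH) used in back-titration = 0.02216 × 0.3228 = 7.153 × 10^-3 mol
n(HCl) left over = 7.153 × 10^-3 mol (1:1 ratio)
n(HCl) consumed by analyte = 0.01017 − 7.153 × 10^-3 = 3.016 × 10^-3 mol
From the 1:2 ratio, n(Mg(OH)2) = 1/2 × 3.016 × 10^-3 = 1.508 × 10^-3 mol
mass of Mg(OH)2 = 1.508 × 10^-3 × 58.32 = 0.08794 g

0.08794 g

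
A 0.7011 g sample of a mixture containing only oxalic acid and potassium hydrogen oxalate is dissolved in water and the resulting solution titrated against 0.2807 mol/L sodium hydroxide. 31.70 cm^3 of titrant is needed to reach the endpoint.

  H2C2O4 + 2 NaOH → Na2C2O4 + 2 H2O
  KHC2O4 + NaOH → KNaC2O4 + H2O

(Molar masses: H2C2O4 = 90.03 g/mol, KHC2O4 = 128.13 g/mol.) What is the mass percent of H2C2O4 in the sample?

n(NaOH) = 0.03170 × 0.2807 = 8.898 × 10^-3 mol
Let x = n(H2C2O4), y = n(KHC2O4).
Titrant: 2x + 1y = 8.898 × 10^-3;  mass: 90.03x + 128.13y = 0.7011
Solving, x = 2.641 × 10^-3 mol, y = 3.616 × 10^-3 mol
mass of H2C2O4 = 2.641 × 10^-3 × 90.03 = 0.2378 g
% H2C2O4 = 0.2378 / 0.7011 × 100 = 33.91 %

33.91 %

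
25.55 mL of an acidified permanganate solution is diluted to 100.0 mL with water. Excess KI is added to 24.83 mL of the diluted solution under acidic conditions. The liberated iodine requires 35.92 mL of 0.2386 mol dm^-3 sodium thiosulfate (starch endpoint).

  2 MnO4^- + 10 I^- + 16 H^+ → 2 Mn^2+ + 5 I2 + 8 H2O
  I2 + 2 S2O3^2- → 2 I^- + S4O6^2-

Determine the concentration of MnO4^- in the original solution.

n(S2O3^2-) = 0.03592 × 0.2386 = 8.571 × 10^-3 mol
n(I2) = n(S2O3^2-)/2 = 4.285 × 10^-3 mol
From the 2:5 ratio, n(MnO4^-) in the aliquot = 2/5 × 4.285 × 10^-3 = 1.714 × 10^-3 mol
[MnO4^-]_dilute = 1.714 × 10^-3 / 0.02483 = 0.06903 mol/L
[MnO4^-]_original = 0.06903 × 100.0/25.55 = 0.2702 mol/L

0.2702 mol/L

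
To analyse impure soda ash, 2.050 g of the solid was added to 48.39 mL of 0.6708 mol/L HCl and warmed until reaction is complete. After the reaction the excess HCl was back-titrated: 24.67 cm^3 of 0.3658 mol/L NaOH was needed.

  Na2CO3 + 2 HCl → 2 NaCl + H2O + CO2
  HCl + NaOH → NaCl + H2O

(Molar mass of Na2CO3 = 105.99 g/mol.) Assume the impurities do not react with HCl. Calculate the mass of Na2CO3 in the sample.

n(HCl) added = 0.04839 × 0.6708 = 0.03246 mol
n(NaOH) used in back-titration = 0.02467 × 0.3658 = 9.024 × 10^-3 mol
n(HCl) left over = 9.024 × 10^-3 mol (1:1 ratio)
n(HCl) consumed by analyte = 0.03246 − 9.024 × 10^-3 = 0.02344 mol
From the 1:2 ratio, n(Na2CO3) = 1/2 × 0.02344 = 0.01172 mol
mass of Na2CO3 = 0.01172 × 105.99 = 1.242 g

1.242 g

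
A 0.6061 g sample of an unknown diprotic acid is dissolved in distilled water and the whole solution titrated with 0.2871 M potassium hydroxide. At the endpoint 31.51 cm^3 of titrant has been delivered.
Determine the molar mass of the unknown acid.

n(KOH) = 0.03151 L × 0.2871 mol/L = 9.047 × 10^-3 mol
From the 1:2 ratio, n(H2A) = 1/2 × 9.047 × 10^-3 = 4.523 × 10^-3 mol
M = m / n = 0.6061 g / 4.523 × 10^-3 mol = 134.0 g/mol

134.0 g/mol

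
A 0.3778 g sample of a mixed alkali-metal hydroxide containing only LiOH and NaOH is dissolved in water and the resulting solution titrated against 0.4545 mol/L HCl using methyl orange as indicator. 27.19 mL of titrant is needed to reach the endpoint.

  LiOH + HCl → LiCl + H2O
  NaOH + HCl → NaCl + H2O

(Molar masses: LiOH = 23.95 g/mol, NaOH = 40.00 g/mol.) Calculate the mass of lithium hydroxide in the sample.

0.1739 g

n(HCl) = 0.02719 × 0.4545 = 0.01236 mol
Let x = n(LiOH), y = n(NaOH).
Titrant: 1x + 1y = 0.01236;  mass: 23.95x + 40.00y = 0.3778
Solving, x = 7.259 × 10^-3 mol, y = 5.098 × 10^-3 mol
mass of LiOH = 7.259 × 10^-3 × 23.95 = 0.1739 g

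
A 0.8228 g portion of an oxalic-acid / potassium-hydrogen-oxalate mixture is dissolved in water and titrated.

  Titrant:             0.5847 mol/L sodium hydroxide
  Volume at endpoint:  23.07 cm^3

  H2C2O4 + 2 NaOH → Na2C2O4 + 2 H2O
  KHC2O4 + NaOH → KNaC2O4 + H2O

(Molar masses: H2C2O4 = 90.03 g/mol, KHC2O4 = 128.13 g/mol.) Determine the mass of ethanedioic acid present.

n(NaOH) = 0.02307 × 0.5847 = 0.01349 mol
Let x = n(H2C2O4), y = n(KHC2O4).
Titrant: 2x + 1y = 0.01349;  mass: 90.03x + 128.13y = 0.8228
Solving, x = 5.448 × 10^-3 mol, y = 2.594 × 10^-3 mol
mass of H2C2O4 = 5.448 × 10^-3 × 90.03 = 0.4904 g

0.4904 g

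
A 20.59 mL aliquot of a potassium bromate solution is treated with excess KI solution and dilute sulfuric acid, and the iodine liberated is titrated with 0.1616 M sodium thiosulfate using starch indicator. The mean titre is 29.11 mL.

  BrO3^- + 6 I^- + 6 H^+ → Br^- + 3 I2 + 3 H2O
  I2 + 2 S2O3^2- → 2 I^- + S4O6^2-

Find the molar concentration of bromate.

0.03808 M

n(S2O3^2-) = 0.02911 × 0.1616 = 4.704 × 10^-3 mol
n(I2) = n(S2O3^2-)/2 = 2.352 × 10^-3 mol
From the 1:3 ratio, n(BrO3^-) in the aliquot = 1/3 × 2.352 × 10^-3 = 7.840 × 10^-4 mol
[BrO3^-] = 7.840 × 10^-4 / 0.02059 = 0.03808 mol/L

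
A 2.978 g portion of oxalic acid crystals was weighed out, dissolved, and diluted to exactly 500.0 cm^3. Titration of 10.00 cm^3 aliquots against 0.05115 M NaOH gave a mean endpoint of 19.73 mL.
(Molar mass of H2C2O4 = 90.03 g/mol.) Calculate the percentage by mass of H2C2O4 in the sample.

H2C2O4 + 2 NaOH → Na2C2O4 + 2 H2O
n(NaOH) per titration = 0.01973 × 0.05115 = 1.009 × 10^-3 mol
From the 1:2 ratio, n(H2C2O4) in each aliquot = 1/2 × 1.009 × 10^-3 = 5.046 × 10^-4 mol
n(H2C2O4) in the whole flask = 5.046 × 10^-4 × 500.0/10.00 = 0.02523 mol
mass of H2C2O4 = 0.02523 × 90.03 = 2.271 g
% H2C2O4 = 2.271 / 2.978 × 100 = 76.27 %

76.27 %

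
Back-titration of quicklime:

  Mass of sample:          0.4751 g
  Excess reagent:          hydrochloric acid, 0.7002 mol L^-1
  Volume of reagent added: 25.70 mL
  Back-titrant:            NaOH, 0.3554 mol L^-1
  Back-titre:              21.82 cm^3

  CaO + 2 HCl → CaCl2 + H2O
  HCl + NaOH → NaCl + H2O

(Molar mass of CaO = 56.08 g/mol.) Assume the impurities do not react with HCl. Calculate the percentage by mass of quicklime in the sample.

60.44 %

n(HCl) added = 0.02570 × 0.7002 = 0.01800 mol
n(NaOH) used in back-titration = 0.02182 × 0.3554 = 7.755 × 10^-3 mol
n(HCl) left over = 7.755 × 10^-3 mol (1:1 ratio)
n(HCl) consumed by analyte = 0.01800 − 7.755 × 10^-3 = 0.01024 mol
From the 1:2 ratio, n(CaO) = 1/2 × 0.01024 = 5.120 × 10^-3 mol
mass of CaO = 5.120 × 10^-3 × 56.08 = 0.2871 g
% CaO = 0.2871 / 0.4751 × 100 = 60.44 %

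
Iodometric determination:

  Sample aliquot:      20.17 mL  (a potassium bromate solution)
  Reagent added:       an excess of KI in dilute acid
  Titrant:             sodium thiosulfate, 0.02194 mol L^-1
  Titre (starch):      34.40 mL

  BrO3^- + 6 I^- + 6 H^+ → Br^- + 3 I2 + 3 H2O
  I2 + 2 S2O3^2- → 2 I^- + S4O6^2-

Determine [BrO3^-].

0.006236 mol/L

n(S2O3^2-) = 0.03440 × 0.02194 = 7.547 × 10^-4 mol
n(I2) = n(S2O3^2-)/2 = 3.774 × 10^-4 mol
From the 1:3 ratio, n(BrO3^-) in the aliquot = 1/3 × 3.774 × 10^-4 = 1.258 × 10^-4 mol
[BrO3^-] = 1.258 × 10^-4 / 0.02017 = 0.006236 mol/L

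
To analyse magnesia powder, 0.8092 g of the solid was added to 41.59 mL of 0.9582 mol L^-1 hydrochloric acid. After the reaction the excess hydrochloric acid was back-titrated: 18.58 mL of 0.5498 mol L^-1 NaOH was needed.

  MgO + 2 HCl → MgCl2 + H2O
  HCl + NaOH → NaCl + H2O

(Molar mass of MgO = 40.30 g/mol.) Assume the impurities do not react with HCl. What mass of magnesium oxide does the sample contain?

0.5972 g

n(HCl) added = 0.04159 × 0.9582 = 0.03985 mol
n(NaOH) used in back-titration = 0.01858 × 0.5498 = 0.01022 mol
n(HCl) left over = 0.01022 mol (1:1 ratio)
n(HCl) consumed by analyte = 0.03985 − 0.01022 = 0.02964 mol
From the 1:2 ratio, n(MgO) = 1/2 × 0.02964 = 0.01482 mol
mass of MgO = 0.01482 × 40.30 = 0.5972 g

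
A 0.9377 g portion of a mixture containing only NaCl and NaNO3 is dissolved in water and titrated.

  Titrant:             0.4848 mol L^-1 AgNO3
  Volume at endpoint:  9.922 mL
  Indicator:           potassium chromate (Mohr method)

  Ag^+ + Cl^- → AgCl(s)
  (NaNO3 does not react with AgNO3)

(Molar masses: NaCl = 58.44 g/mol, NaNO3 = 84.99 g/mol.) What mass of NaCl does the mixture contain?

n(AgNO3) = 0.009922 × 0.4848 = 4.810 × 10^-3 mol
Let x = n(NaCl), y = n(NaNO3).
Titrant: 1x = 4.810 × 10^-3;  mass: 58.44x + 84.99y = 0.9377
Solving, x = 4.810 × 10^-3 mol, y = 7.726 × 10^-3 mol
mass of NaCl = 4.810 × 10^-3 × 58.44 = 0.2811 g

0.2811 g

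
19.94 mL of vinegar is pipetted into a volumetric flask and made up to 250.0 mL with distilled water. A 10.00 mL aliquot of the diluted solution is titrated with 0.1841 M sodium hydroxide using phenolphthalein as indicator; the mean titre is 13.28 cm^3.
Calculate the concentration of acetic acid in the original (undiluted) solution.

3.065 M

CH3COOH + NaOH → CH3COONa + H2O
n(NaOH) = 0.01328 × 0.1841 = 2.445 × 10^-3 mol
n(CH3COOH) in the aliquot = 2.445 × 10^-3 mol (1:1 ratio)
[CH3COOH]_dilute = 2.445 × 10^-3 / 0.01000 = 0.2445 mol/L
Dilution factor = 250.0 / 19.94 = 12.54
[CH3COOH]_stock = 0.2445 × 12.54 = 3.065 mol/L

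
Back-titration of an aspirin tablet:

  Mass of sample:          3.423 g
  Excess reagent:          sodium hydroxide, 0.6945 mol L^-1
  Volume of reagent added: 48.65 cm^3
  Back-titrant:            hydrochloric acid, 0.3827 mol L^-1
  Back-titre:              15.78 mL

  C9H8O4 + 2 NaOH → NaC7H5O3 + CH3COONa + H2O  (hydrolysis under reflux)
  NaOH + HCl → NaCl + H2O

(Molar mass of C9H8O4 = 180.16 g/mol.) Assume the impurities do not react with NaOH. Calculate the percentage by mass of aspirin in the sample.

n(NaOH) added = 0.04865 × 0.6945 = 0.03379 mol
n(HCl) used in back-titration = 0.01578 × 0.3827 = 6.039 × 10^-3 mol
n(NaOH) left over = 6.039 × 10^-3 mol (1:1 ratio)
n(NaOH) consumed by analyte = 0.03379 − 6.039 × 10^-3 = 0.02775 mol
From the 1:2 ratio, n(C9H8O4) = 1/2 × 0.02775 = 0.01387 mol
mass of C9H8O4 = 0.01387 × 180.16 = 2.500 g
% C9H8O4 = 2.500 / 3.423 × 100 = 73.02 %

73.02 %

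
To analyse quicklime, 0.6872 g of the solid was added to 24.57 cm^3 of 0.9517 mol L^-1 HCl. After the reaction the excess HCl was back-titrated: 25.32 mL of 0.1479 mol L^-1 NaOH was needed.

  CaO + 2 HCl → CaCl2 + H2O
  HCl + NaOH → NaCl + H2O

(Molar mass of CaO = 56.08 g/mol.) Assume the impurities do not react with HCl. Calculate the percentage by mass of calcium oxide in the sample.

n(HCl) added = 0.02457 × 0.9517 = 0.02338 mol
n(NaOH) used in back-titration = 0.02532 × 0.1479 = 3.745 × 10^-3 mol
n(HCl) left over = 3.745 × 10^-3 mol (1:1 ratio)
n(HCl) consumed by analyte = 0.02338 − 3.745 × 10^-3 = 0.01964 mol
From the 1:2 ratio, n(CaO) = 1/2 × 0.01964 = 9.819 × 10^-3 mol
mass of CaO = 9.819 × 10^-3 × 56.08 = 0.5507 g
% CaO = 0.5507 / 0.6872 × 100 = 80.13 %

80.13 %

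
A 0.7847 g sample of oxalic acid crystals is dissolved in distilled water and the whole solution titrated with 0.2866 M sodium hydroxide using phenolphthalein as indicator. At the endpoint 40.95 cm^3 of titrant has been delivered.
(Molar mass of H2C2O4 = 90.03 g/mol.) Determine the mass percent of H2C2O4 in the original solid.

67.33 %

H2C2O4 + 2 NaOH → Na2C2O4 + 2 H2O
n(NaOH) = 0.04095 L × 0.2866 mol/L = 0.01174 mol
From the 1:2 ratio, n(H2C2O4) = 1/2 × 0.01174 = 5.868 × 10^-3 mol
mass of H2C2O4 = 5.868 × 10^-3 × 90.03 g/mol = 0.5283 g
% H2C2O4 = 0.5283 / 0.7847 × 100 = 67.33 %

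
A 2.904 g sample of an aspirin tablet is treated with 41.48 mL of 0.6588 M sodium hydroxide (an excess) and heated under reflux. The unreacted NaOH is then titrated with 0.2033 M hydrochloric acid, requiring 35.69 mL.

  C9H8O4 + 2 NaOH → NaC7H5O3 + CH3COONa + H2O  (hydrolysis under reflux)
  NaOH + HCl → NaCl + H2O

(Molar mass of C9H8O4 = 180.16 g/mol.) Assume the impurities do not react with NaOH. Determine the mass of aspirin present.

n(NaOH) added = 0.04148 × 0.6588 = 0.02733 mol
n(HCl) used in back-titration = 0.03569 × 0.2033 = 7.256 × 10^-3 mol
n(NaOH) left over = 7.256 × 10^-3 mol (1:1 ratio)
n(NaOH) consumed by analyte = 0.02733 − 7.256 × 10^-3 = 0.02007 mol
From the 1:2 ratio, n(C9H8O4) = 1/2 × 0.02007 = 0.01004 mol
mass of C9H8O4 = 0.01004 × 180.16 = 1.808 g

1.808 g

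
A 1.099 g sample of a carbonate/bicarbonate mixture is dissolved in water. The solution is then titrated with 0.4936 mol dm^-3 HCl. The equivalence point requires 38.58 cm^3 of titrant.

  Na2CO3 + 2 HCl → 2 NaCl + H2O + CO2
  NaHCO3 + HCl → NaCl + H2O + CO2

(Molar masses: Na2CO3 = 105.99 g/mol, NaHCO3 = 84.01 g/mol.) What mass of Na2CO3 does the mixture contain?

0.8557 g

n(HCl) = 0.03858 × 0.4936 = 0.01904 mol
Let x = n(Na2CO3), y = n(NaHCO3).
Titrant: 2x + 1y = 0.01904;  mass: 105.99x + 84.01y = 1.099
Solving, x = 8.074 × 10^-3 mol, y = 2.896 × 10^-3 mol
mass of Na2CO3 = 8.074 × 10^-3 × 105.99 = 0.8557 g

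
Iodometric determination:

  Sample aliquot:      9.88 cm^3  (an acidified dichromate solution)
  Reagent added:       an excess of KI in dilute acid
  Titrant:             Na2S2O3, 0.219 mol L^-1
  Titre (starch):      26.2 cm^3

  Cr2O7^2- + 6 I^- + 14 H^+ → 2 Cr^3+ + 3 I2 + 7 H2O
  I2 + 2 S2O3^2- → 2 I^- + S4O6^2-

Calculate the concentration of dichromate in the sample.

n(S2O3^2-) = 0.0262 × 0.219 = 5.74 × 10^-3 mol
n(I2) = n(S2O3^2-)/2 = 2.87 × 10^-3 mol
From the 1:3 ratio, n(Cr2O7^2-) in the aliquot = 1/3 × 2.87 × 10^-3 = 9.56 × 10^-4 mol
[Cr2O7^2-] = 9.56 × 10^-4 / 0.00988 = 0.0968 mol/L

0.0968 mol/L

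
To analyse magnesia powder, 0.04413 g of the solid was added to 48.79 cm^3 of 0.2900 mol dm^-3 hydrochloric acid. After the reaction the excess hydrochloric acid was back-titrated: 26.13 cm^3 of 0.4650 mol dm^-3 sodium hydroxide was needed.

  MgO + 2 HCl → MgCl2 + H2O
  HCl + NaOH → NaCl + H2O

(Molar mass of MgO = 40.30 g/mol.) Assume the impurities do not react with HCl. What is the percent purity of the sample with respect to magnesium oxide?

n(HCl) added = 0.04879 × 0.2900 = 0.01415 mol
n(NaOH) used in back-titration = 0.02613 × 0.4650 = 0.01215 mol
n(HCl) left over = 0.01215 mol (1:1 ratio)
n(HCl) consumed by analyte = 0.01415 − 0.01215 = 1.999 × 10^-3 mol
From the 1:2 ratio, n(MgO) = 1/2 × 1.999 × 10^-3 = 9.993 × 10^-4 mol
mass of MgO = 9.993 × 10^-4 × 40.30 = 0.04027 g
% MgO = 0.04027 / 0.04413 × 100 = 91.26 %

91.26 %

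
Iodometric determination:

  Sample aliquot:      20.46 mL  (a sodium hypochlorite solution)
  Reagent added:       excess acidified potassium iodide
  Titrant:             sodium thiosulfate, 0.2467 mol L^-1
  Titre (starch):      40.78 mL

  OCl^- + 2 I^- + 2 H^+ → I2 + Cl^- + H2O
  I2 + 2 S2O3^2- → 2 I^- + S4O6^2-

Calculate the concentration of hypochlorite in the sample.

0.2459 mol/L

n(S2O3^2-) = 0.04078 × 0.2467 = 0.01006 mol
n(I2) = n(S2O3^2-)/2 = 5.030 × 10^-3 mol
n(OCl^-) in the aliquot = 5.030 × 10^-3 mol (1:1 ratio)
[OCl^-] = 5.030 × 10^-3 / 0.02046 = 0.2459 mol/L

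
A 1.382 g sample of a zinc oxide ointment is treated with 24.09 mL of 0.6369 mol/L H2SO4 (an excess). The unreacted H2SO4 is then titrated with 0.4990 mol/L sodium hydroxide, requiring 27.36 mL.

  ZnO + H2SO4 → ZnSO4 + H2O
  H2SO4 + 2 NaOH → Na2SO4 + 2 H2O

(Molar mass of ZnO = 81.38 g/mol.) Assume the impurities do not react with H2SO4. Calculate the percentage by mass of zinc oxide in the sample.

n(H2SO4) added = 0.02409 × 0.6369 = 0.01534 mol
n(NaOH) used in back-titration = 0.02736 × 0.4990 = 0.01365 mol
From the 1:2 ratio, n(H2SO4) left over = 1/2 × 0.01365 = 6.826 × 10^-3 mol
n(H2SO4) consumed by analyte = 0.01534 − 6.826 × 10^-3 = 8.517 × 10^-3 mol
n(ZnO) = 8.517 × 10^-3 mol (1:1 ratio)
mass of ZnO = 8.517 × 10^-3 × 81.38 = 0.6931 g
% ZnO = 0.6931 / 1.382 × 100 = 50.15 %

50.15 %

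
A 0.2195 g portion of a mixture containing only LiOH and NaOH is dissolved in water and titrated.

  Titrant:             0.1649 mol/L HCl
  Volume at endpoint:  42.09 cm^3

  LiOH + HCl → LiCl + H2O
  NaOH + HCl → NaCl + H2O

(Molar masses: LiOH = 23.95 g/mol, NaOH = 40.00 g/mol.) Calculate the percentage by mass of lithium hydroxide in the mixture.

39.52 %

n(HCl) = 0.04209 × 0.1649 = 6.941 × 10^-3 mol
Let x = n(LiOH), y = n(NaOH).
Titrant: 1x + 1y = 6.941 × 10^-3;  mass: 23.95x + 40.00y = 0.2195
Solving, x = 3.622 × 10^-3 mol, y = 3.319 × 10^-3 mol
mass of LiOH = 3.622 × 10^-3 × 23.95 = 0.08674 g
% LiOH = 0.08674 / 0.2195 × 100 = 39.52 %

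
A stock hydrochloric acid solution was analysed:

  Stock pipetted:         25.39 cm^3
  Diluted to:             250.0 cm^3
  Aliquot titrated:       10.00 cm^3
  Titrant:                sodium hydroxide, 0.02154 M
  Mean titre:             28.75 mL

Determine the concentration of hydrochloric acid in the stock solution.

HCl + NaOH → NaCl + H2O
n(NaOH) = 0.02875 × 0.02154 = 6.193 × 10^-4 mol
n(HCl) in the aliquot = 6.193 × 10^-4 mol (1:1 ratio)
[HCl]_dilute = 6.193 × 10^-4 / 0.01000 = 0.06193 mol/L
Dilution factor = 250.0 / 25.39 = 9.846
[HCl]_stock = 0.06193 × 9.846 = 0.6098 mol/L

0.6098 M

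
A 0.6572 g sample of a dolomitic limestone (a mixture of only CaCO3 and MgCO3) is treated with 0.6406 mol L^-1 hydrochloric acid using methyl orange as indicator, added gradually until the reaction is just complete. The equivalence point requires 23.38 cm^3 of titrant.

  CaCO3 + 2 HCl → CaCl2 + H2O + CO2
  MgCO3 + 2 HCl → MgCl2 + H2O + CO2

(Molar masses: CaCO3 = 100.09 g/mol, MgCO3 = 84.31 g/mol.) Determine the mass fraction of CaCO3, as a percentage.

24.93 %

n(HCl) = 0.02338 × 0.6406 = 0.01498 mol
Let x = n(CaCO3), y = n(MgCO3).
Titrant: 2x + 2y = 0.01498;  mass: 100.09x + 84.31y = 0.6572
Solving, x = 1.637 × 10^-3 mol, y = 5.851 × 10^-3 mol
mass of CaCO3 = 1.637 × 10^-3 × 100.09 = 0.1639 g
% CaCO3 = 0.1639 / 0.6572 × 100 = 24.93 %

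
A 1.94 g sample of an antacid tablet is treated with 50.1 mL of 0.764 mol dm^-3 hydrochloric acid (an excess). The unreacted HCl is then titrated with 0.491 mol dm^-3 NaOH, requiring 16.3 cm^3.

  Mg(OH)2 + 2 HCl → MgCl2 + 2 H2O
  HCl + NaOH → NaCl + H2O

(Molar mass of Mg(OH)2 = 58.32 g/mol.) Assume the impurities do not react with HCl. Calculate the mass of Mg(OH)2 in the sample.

0.883 g

n(HCl) added = 0.0501 × 0.764 = 0.0383 mol
n(NaOH) used in back-titration = 0.0163 × 0.491 = 8.00 × 10^-3 mol
n(HCl) left over = 8.00 × 10^-3 mol (1:1 ratio)
n(HCl) consumed by analyte = 0.0383 − 8.00 × 10^-3 = 0.0303 mol
From the 1:2 ratio, n(Mg(OH)2) = 1/2 × 0.0303 = 0.0151 mol
mass of Mg(OH)2 = 0.0151 × 58.32 = 0.883 g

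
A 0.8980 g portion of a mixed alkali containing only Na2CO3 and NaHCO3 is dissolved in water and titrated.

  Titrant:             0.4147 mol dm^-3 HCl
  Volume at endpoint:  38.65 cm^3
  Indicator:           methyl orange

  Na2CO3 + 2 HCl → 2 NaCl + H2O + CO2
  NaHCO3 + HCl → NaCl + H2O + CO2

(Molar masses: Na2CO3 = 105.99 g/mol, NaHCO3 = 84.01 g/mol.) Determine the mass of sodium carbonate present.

0.7664 g

n(HCl) = 0.03865 × 0.4147 = 0.01603 mol
Let x = n(Na2CO3), y = n(NaHCO3).
Titrant: 2x + 1y = 0.01603;  mass: 105.99x + 84.01y = 0.8980
Solving, x = 7.231 × 10^-3 mol, y = 1.567 × 10^-3 mol
mass of Na2CO3 = 7.231 × 10^-3 × 105.99 = 0.7664 g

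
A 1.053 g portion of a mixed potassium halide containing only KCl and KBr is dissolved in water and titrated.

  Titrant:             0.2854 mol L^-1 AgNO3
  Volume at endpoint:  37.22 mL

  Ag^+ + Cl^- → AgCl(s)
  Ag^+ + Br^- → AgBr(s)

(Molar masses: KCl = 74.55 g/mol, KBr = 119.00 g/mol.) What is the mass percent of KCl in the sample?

n(AgNO3) = 0.03722 × 0.2854 = 0.01062 mol
Let x = n(KCl), y = n(KBr).
Titrant: 1x + 1y = 0.01062;  mass: 74.55x + 119.00y = 1.053
Solving, x = 4.749 × 10^-3 mol, y = 5.874 × 10^-3 mol
mass of KCl = 4.749 × 10^-3 × 74.55 = 0.3540 g
% KCl = 0.3540 / 1.053 × 100 = 33.62 %

33.62 %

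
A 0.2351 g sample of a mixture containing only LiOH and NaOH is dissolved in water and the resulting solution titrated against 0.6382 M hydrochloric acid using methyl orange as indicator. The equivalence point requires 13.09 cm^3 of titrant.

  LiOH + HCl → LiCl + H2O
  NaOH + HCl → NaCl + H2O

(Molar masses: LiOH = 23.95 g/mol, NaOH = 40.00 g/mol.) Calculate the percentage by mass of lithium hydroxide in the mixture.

n(HCl) = 0.01309 × 0.6382 = 8.354 × 10^-3 mol
Let x = n(LiOH), y = n(NaOH).
Titrant: 1x + 1y = 8.354 × 10^-3;  mass: 23.95x + 40.00y = 0.2351
Solving, x = 6.172 × 10^-3 mol, y = 2.182 × 10^-3 mol
mass of LiOH = 6.172 × 10^-3 × 23.95 = 0.1478 g
% LiOH = 0.1478 / 0.2351 × 100 = 62.88 %

62.88 %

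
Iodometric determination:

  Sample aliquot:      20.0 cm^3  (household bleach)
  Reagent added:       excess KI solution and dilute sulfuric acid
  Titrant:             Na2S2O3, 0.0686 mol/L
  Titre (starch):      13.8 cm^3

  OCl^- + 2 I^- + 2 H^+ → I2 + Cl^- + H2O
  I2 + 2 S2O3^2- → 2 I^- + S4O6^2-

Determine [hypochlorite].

0.0237 mol/L

n(S2O3^2-) = 0.0138 × 0.0686 = 9.47 × 10^-4 mol
n(I2) = n(S2O3^2-)/2 = 4.73 × 10^-4 mol
n(OCl^-) in the aliquot = 4.73 × 10^-4 mol (1:1 ratio)
[OCl^-] = 4.73 × 10^-4 / 0.0200 = 0.0237 mol/L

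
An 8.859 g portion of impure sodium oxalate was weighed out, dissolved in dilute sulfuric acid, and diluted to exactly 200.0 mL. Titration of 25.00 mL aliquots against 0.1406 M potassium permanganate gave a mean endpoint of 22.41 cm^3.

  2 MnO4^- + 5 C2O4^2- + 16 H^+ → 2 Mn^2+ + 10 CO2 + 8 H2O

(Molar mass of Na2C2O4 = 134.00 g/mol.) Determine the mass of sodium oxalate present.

n(KMnO4) per titration = 0.02241 × 0.1406 = 3.151 × 10^-3 mol
From the 5:2 ratio, n(Na2C2O4) in each aliquot = 5/2 × 3.151 × 10^-3 = 7.877 × 10^-3 mol
n(Na2C2O4) in the whole flask = 7.877 × 10^-3 × 200.0/25.00 = 0.06302 mol
mass of Na2C2O4 = 0.06302 × 134.00 = 8.444 g

8.444 g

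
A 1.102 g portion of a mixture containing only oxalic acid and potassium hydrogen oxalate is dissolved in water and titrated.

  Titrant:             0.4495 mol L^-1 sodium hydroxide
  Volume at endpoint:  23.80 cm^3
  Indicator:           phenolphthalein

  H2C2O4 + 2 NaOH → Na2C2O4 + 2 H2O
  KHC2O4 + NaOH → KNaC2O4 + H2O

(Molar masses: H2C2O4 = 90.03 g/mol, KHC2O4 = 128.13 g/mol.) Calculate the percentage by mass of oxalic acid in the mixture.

n(NaOH) = 0.02380 × 0.4495 = 0.01070 mol
Let x = n(H2C2O4), y = n(KHC2O4).
Titrant: 2x + 1y = 0.01070;  mass: 90.03x + 128.13y = 1.102
Solving, x = 1.617 × 10^-3 mol, y = 7.465 × 10^-3 mol
mass of H2C2O4 = 1.617 × 10^-3 × 90.03 = 0.1456 g
% H2C2O4 = 0.1456 / 1.102 × 100 = 13.21 %

13.21 %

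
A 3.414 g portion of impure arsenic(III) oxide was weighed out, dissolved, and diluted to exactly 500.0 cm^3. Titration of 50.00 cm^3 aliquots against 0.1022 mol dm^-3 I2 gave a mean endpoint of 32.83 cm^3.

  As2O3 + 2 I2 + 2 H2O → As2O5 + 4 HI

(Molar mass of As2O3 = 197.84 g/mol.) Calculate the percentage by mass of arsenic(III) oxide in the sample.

n(I2) per titration = 0.03283 × 0.1022 = 3.355 × 10^-3 mol
From the 1:2 ratio, n(As2O3) in each aliquot = 1/2 × 3.355 × 10^-3 = 1.678 × 10^-3 mol
n(As2O3) in the whole flask = 1.678 × 10^-3 × 500.0/50.00 = 0.01678 mol
mass of As2O3 = 0.01678 × 197.84 = 3.319 g
% As2O3 = 3.319 / 3.414 × 100 = 97.22 %

97.22 %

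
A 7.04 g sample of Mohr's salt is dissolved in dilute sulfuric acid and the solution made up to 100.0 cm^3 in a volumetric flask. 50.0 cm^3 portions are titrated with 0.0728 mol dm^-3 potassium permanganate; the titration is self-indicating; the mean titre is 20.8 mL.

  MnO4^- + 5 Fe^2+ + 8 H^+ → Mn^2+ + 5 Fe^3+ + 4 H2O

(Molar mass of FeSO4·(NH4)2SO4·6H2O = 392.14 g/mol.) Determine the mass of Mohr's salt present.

5.94 g

n(KMnO4) per titration = 0.0208 × 0.0728 = 1.51 × 10^-3 mol
From the 5:1 ratio, n(FeSO4·(NH4)2SO4·6H2O) in each aliquot = 5/1 × 1.51 × 10^-3 = 7.57 × 10^-3 mol
n(FeSO4·(NH4)2SO4·6H2O) in the whole flask = 7.57 × 10^-3 × 100.0/50.0 = 0.0151 mol
mass of FeSO4·(NH4)2SO4·6H2O = 0.0151 × 392.14 = 5.94 g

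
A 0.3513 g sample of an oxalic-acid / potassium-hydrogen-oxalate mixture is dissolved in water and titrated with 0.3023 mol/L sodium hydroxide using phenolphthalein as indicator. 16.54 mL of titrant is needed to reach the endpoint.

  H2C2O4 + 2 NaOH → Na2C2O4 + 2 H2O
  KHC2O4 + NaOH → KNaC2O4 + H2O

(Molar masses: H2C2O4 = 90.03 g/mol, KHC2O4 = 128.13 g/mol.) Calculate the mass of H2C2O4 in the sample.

n(NaOH) = 0.01654 × 0.3023 = 5.000 × 10^-3 mol
Let x = n(H2C2O4), y = n(KHC2O4).
Titrant: 2x + 1y = 5.000 × 10^-3;  mass: 90.03x + 128.13y = 0.3513
Solving, x = 1.741 × 10^-3 mol, y = 1.519 × 10^-3 mol
mass of H2C2O4 = 1.741 × 10^-3 × 90.03 = 0.1567 g

0.1567 g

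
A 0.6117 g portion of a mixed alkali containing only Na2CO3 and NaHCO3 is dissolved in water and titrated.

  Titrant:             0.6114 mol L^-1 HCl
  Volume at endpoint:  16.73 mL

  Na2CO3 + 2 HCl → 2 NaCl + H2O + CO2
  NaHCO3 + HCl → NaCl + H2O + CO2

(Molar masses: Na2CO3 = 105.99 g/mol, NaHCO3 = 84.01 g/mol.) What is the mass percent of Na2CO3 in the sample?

69.17 %

n(HCl) = 0.01673 × 0.6114 = 0.01023 mol
Let x = n(Na2CO3), y = n(NaHCO3).
Titrant: 2x + 1y = 0.01023;  mass: 105.99x + 84.01y = 0.6117
Solving, x = 3.992 × 10^-3 mol, y = 2.245 × 10^-3 mol
mass of Na2CO3 = 3.992 × 10^-3 × 105.99 = 0.4231 g
% Na2CO3 = 0.4231 / 0.6117 × 100 = 69.17 %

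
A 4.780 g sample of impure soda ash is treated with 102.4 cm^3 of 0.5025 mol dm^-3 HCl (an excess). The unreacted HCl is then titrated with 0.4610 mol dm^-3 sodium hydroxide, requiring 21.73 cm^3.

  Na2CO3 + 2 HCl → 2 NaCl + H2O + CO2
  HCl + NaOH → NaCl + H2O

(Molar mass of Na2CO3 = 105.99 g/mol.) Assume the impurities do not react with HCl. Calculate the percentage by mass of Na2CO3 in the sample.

45.94 %

n(HCl) added = 0.1024 × 0.5025 = 0.05146 mol
n(NaOH) used in back-titration = 0.02173 × 0.4610 = 0.01002 mol
n(HCl) left over = 0.01002 mol (1:1 ratio)
n(HCl) consumed by analyte = 0.05146 − 0.01002 = 0.04144 mol
From the 1:2 ratio, n(Na2CO3) = 1/2 × 0.04144 = 0.02072 mol
mass of Na2CO3 = 0.02072 × 105.99 = 2.196 g
% Na2CO3 = 2.196 / 4.780 × 100 = 45.94 %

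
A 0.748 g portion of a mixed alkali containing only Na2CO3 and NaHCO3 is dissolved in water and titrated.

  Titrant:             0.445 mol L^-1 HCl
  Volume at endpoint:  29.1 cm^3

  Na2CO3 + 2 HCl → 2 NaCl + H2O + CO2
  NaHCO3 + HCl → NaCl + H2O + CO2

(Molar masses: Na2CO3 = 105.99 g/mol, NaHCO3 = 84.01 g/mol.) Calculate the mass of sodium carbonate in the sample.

0.581 g

n(HCl) = 0.0291 × 0.445 = 0.0129 mol
Let x = n(Na2CO3), y = n(NaHCO3).
Titrant: 2x + 1y = 0.0129;  mass: 105.99x + 84.01y = 0.748
Solving, x = 5.48 × 10^-3 mol, y = 1.99 × 10^-3 mol
mass of Na2CO3 = 5.48 × 10^-3 × 105.99 = 0.581 g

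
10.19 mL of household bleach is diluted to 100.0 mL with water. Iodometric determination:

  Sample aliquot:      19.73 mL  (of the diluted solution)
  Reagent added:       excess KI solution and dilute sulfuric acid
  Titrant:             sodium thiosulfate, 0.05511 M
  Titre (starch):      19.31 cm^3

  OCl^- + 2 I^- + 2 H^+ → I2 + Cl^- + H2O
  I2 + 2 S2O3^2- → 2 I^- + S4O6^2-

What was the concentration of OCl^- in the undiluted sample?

0.2647 M

n(S2O3^2-) = 0.01931 × 0.05511 = 1.064 × 10^-3 mol
n(I2) = n(S2O3^2-)/2 = 5.321 × 10^-4 mol
n(OCl^-) in the aliquot = 5.321 × 10^-4 mol (1:1 ratio)
[OCl^-]_dilute = 5.321 × 10^-4 / 0.01973 = 0.02697 mol/L
[OCl^-]_original = 0.02697 × 100.0/10.19 = 0.2647 mol/L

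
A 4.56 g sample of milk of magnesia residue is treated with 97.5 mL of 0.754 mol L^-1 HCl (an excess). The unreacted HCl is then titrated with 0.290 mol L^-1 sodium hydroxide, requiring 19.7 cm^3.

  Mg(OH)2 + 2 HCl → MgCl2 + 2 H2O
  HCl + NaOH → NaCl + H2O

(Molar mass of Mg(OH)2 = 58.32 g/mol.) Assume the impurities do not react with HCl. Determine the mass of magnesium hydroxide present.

n(HCl) added = 0.0975 × 0.754 = 0.0735 mol
n(NaOH) used in back-titration = 0.0197 × 0.290 = 5.71 × 10^-3 mol
n(HCl) left over = 5.71 × 10^-3 mol (1:1 ratio)
n(HCl) consumed by analyte = 0.0735 − 5.71 × 10^-3 = 0.0678 mol
From the 1:2 ratio, n(Mg(OH)2) = 1/2 × 0.0678 = 0.0339 mol
mass of Mg(OH)2 = 0.0339 × 58.32 = 1.98 g

1.98 g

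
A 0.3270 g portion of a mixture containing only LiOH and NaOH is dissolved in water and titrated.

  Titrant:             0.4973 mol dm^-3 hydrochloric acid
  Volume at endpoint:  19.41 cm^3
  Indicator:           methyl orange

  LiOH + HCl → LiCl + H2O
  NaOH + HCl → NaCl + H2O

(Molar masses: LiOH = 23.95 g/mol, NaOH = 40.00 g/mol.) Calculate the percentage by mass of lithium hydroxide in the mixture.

26.97 %

n(HCl) = 0.01941 × 0.4973 = 9.653 × 10^-3 mol
Let x = n(LiOH), y = n(NaOH).
Titrant: 1x + 1y = 9.653 × 10^-3;  mass: 23.95x + 40.00y = 0.3270
Solving, x = 3.682 × 10^-3 mol, y = 5.970 × 10^-3 mol
mass of LiOH = 3.682 × 10^-3 × 23.95 = 0.08820 g
% LiOH = 0.08820 / 0.3270 × 100 = 26.97 %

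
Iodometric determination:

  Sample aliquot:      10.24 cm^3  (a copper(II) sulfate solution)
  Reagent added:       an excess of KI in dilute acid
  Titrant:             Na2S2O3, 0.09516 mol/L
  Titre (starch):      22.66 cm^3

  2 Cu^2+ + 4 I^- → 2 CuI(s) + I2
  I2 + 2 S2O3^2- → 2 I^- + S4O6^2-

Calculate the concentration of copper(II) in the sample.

n(S2O3^2-) = 0.02266 × 0.09516 = 2.156 × 10^-3 mol
n(I2) = n(S2O3^2-)/2 = 1.078 × 10^-3 mol
From the 2:1 ratio, n(Cu2+) in the aliquot = 2/1 × 1.078 × 10^-3 = 2.156 × 10^-3 mol
[Cu2+] = 2.156 × 10^-3 / 0.01024 = 0.2106 mol/L

0.2106 mol/L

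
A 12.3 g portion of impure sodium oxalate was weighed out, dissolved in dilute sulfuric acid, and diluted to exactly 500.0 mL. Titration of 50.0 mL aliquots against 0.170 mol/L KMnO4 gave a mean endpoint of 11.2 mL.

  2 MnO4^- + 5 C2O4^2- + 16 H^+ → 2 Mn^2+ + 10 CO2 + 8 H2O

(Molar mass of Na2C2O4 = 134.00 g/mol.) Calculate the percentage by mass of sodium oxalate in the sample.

n(KMnO4) per titration = 0.0112 × 0.170 = 1.90 × 10^-3 mol
From the 5:2 ratio, n(Na2C2O4) in each aliquot = 5/2 × 1.90 × 10^-3 = 4.76 × 10^-3 mol
n(Na2C2O4) in the whole flask = 4.76 × 10^-3 × 500.0/50.0 = 0.0476 mol
mass of Na2C2O4 = 0.0476 × 134.00 = 6.38 g
% Na2C2O4 = 6.38 / 12.3 × 100 = 51.9 %

51.9 %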